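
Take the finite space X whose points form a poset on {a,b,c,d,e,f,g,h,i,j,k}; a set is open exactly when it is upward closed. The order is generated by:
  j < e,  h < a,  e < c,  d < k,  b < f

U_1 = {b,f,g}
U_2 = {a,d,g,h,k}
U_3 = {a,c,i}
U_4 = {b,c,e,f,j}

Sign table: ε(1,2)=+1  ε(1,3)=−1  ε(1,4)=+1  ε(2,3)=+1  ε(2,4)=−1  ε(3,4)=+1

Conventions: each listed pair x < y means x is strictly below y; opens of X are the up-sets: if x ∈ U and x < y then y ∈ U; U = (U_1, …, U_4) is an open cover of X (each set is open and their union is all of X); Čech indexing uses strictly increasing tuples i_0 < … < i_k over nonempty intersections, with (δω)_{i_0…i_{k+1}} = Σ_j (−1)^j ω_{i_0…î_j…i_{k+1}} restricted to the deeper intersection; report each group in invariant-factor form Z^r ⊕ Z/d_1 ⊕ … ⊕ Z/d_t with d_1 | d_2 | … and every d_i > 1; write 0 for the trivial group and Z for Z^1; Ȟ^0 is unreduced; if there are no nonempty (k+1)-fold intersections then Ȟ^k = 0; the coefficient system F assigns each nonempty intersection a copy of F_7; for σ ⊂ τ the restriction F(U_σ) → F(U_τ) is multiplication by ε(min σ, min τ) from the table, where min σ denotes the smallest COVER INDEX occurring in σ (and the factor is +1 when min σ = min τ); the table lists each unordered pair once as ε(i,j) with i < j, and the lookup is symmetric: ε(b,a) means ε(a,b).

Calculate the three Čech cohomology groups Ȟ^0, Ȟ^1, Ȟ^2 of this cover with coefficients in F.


Ȟ^0 ≅ Z/7,  Ȟ^1 ≅ Z/7,  Ȟ^2 ≅ 0

cover nerve:
  U12={g} U14={b,f} U23={a} U34={c}
C dims 4,4; δ0: rk_F7 3
Ȟ^0: (4−3)−0=1 ⇒ Z/7
Ȟ^1: (4−0)−3=1 ⇒ Z/7
Ȟ^2: (0−0)−0=0 ⇒ 0


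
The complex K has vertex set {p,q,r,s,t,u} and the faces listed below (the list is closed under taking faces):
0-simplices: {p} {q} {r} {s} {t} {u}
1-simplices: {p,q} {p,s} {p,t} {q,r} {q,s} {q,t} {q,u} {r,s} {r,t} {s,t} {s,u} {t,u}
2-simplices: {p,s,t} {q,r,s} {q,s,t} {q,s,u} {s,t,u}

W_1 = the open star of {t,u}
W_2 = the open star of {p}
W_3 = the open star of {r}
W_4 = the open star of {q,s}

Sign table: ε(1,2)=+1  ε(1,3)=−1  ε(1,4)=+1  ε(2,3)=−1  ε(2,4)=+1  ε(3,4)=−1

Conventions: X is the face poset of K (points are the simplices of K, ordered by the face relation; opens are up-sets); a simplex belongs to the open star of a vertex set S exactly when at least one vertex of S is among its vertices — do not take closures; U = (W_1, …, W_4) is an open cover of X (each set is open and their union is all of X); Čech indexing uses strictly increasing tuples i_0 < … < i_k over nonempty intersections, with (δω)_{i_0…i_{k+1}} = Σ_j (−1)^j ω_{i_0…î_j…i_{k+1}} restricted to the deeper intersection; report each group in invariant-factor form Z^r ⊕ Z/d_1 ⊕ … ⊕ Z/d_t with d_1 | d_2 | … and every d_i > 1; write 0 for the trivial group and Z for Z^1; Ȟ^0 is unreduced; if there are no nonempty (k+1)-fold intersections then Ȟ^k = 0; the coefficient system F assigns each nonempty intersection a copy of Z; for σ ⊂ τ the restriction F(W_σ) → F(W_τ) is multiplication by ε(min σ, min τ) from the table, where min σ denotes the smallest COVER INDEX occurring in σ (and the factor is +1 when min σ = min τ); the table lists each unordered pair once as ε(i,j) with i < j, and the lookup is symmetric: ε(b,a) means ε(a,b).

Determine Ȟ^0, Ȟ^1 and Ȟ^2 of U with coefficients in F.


Ȟ^0 = Z, Ȟ^1 = Z, Ȟ^2 = 0

nerve of the cover:
  W1={{t},{u},{p,t},{q,t},{q,u},{r,t},{s,t},{s,u},{t,u},{p,s,t},{q,s,t},{q,s,u},{s,t,u}} W2={{p},{p,q},{p,s},{p,t},{p,s,t}} W3={{r},{q,r},{r,s},{r,t},{q,r,s}} W4={{q},{s},{p,q},{p,s},{q,r},{q,s},{q,t},{q,u},{r,s},{s,t},{s,u},{p,s,t},{q,r,s},{q,s,t},{q,s,u},{s,t,u}}
  W12={{p,t},{p,s,t}} W13={{r,t}} W14={{q,t},{q,u},{s,t},{s,u},{p,s,t},{q,s,t},{q,s,u},{s,t,u}} W24={{p,q},{p,s},{p,s,t}} W34={{q,r},{r,s},{q,r,s}}
  W124={{p,s,t}}
C dims 4,5,1; δ0: rk 3, SNF 1^3; δ1: rk 1, SNF 1^1
Ȟ^0 = (4 − 3) − 0 = 1, so Ȟ^0 ≅ Z
Ȟ^1 = (5 − 1) − 3 = 1, so Ȟ^1 ≅ Z
Ȟ^2 = (1 − 0) − 1 = 0, so Ȟ^2 ≅ 0


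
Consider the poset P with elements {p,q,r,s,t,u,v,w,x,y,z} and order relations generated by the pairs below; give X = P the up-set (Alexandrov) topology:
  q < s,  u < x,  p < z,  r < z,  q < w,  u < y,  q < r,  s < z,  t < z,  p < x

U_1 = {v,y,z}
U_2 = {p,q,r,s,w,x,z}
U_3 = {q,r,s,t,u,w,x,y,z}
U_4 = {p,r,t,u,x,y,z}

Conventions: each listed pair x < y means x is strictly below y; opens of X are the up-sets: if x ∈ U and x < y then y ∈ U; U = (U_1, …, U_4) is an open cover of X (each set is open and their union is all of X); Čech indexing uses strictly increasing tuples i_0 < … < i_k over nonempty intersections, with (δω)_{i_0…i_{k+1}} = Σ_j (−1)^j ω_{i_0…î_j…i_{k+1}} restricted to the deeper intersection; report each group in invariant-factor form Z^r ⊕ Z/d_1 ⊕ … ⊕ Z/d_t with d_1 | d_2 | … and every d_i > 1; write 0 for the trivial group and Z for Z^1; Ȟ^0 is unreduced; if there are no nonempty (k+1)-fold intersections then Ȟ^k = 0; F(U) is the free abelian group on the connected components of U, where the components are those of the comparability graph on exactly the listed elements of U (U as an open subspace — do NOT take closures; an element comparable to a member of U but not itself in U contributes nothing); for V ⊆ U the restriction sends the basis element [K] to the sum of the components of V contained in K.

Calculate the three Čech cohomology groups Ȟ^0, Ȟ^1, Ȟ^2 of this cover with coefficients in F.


Ȟ^0(U;F) ≅ Z^2, Ȟ^1(U;F) ≅ 0 and Ȟ^2(U;F) ≅ 0

nonempty intersections:
  U12={z} U13={y,z} U14={y,z} U23={q,r,s,w,x,z} U24={p,r,x,z} U34={r,t,u,x,y,z}
  U123={z} U124={z} U134={y,z} U234={r,x,z}
  U1234={z}
components per intersection:
  U1: {v} {y} {z}
  U2: {p,q,r,s,w,x,z}
  U3: {q,r,s,t,w,z} {u,x,y}
  U4: {p,r,t,u,x,y,z}
  U12: {z}
  U13: {y} {z}
  U14: {y} {z}
  U23: {q,r,s,w,z} {x}
  U24: {p,r,x,z}
  U34: {r,t,z} {u,x,y}
  U123: {z}
  U124: {z}
  U134: {y} {z}
  U234: {r,z} {x}
  U1234: {z}
C dims 7,10,6,1; δ0: rk 5, SNF 1^5; δ1: rk 5, SNF 1^5; δ2: rk 1, SNF 1^1
Ȟ^0: (7−5)−0=2 ⇒ Z^2
Ȟ^1: (10−5)−5=0 ⇒ 0
Ȟ^2: (6−1)−5=0 ⇒ 0


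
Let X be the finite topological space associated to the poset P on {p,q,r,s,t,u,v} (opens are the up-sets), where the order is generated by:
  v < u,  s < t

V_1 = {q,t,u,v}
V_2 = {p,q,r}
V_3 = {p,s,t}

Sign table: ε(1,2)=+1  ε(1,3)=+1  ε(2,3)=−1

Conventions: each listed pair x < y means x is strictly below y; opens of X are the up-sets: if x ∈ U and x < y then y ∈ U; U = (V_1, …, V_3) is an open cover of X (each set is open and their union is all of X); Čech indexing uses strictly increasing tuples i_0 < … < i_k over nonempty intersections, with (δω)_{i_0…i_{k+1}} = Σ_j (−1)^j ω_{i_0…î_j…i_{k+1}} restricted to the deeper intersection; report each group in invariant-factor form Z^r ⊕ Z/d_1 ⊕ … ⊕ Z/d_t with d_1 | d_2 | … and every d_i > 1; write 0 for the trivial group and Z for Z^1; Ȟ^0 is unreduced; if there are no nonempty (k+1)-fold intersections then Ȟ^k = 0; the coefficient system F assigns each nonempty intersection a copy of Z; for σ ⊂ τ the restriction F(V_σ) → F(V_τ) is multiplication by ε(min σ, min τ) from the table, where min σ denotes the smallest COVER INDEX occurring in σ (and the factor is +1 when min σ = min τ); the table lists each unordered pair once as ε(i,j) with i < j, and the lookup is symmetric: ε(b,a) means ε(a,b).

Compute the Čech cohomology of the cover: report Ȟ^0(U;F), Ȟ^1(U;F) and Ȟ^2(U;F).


Ȟ^0 = 0,  Ȟ^1 = Z/2,  Ȟ^2 = 0

nerve simplices:
  V12={q} V13={t} V23={p}
C dims 3,3; δ0: rk 3, SNF 1^2·2
degree 0: 3−3−0 = 0 → Ȟ^0 ≅ 0
degree 1: 3−0−3 = 0 plus torsion [2] → Ȟ^1 ≅ Z/2
degree 2: 0−0−0 = 0 → Ȟ^2 ≅ 0


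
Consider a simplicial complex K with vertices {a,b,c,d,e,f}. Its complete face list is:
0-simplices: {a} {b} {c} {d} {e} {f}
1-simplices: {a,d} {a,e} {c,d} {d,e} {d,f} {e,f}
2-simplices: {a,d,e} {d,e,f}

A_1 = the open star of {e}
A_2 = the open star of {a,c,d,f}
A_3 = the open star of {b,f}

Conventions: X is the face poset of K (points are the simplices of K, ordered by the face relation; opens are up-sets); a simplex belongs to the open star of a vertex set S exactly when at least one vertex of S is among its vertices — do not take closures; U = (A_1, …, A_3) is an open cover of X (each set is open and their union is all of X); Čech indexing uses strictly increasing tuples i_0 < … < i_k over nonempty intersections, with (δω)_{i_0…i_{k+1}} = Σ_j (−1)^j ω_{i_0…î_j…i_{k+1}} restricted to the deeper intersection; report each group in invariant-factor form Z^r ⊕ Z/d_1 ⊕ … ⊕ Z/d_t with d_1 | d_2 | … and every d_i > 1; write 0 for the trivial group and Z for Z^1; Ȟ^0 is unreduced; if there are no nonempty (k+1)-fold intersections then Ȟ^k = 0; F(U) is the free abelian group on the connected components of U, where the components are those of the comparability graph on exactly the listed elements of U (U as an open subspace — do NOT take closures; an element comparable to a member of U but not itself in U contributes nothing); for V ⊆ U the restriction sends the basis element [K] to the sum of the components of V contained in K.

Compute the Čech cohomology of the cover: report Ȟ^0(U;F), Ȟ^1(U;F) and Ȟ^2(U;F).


cover nerve:
  A1={{e},{a,e},{d,e},{e,f},{a,d,e},{d,e,f}} A2={{a},{c},{d},{f},{a,d},{a,e},{c,d},{d,e},{d,f},{e,f},{a,d,e},{d,e,f}} A3={{b},{f},{d,f},{e,f},{d,e,f}}
  A12={{a,e},{d,e},{e,f},{a,d,e},{d,e,f}} A13={{e,f},{d,e,f}} A23={{f},{d,f},{e,f},{d,e,f}}
  A123={{e,f},{d,e,f}}
components per intersection:
  A1: {{e},{a,e},{d,e},{e,f},{a,d,e},{d,e,f}}
  A2: {{a},{c},{d},{f},{a,d},{a,e},{c,d},{d,e},{d,f},{e,f},{a,d,e},{d,e,f}}
  A3: {{b}} {{f},{d,f},{e,f},{d,e,f}}
  A12: {{a,e},{d,e},{e,f},{a,d,e},{d,e,f}}
  A13: {{e,f},{d,e,f}}
  A23: {{f},{d,f},{e,f},{d,e,f}}
  A123: {{e,f},{d,e,f}}
C dims 4,3,1; δ0: rk 2, SNF 1^2; δ1: rk 1, SNF 1^1
Ȟ^0: (4−2)−0=2 ⇒ Z^2
Ȟ^1: (3−1)−2=0 ⇒ 0
Ȟ^2: (1−0)−1=0 ⇒ 0

Ȟ^0(U;F) ≅ Z^2, Ȟ^1(U;F) ≅ 0 and Ȟ^2(U;F) ≅ 0


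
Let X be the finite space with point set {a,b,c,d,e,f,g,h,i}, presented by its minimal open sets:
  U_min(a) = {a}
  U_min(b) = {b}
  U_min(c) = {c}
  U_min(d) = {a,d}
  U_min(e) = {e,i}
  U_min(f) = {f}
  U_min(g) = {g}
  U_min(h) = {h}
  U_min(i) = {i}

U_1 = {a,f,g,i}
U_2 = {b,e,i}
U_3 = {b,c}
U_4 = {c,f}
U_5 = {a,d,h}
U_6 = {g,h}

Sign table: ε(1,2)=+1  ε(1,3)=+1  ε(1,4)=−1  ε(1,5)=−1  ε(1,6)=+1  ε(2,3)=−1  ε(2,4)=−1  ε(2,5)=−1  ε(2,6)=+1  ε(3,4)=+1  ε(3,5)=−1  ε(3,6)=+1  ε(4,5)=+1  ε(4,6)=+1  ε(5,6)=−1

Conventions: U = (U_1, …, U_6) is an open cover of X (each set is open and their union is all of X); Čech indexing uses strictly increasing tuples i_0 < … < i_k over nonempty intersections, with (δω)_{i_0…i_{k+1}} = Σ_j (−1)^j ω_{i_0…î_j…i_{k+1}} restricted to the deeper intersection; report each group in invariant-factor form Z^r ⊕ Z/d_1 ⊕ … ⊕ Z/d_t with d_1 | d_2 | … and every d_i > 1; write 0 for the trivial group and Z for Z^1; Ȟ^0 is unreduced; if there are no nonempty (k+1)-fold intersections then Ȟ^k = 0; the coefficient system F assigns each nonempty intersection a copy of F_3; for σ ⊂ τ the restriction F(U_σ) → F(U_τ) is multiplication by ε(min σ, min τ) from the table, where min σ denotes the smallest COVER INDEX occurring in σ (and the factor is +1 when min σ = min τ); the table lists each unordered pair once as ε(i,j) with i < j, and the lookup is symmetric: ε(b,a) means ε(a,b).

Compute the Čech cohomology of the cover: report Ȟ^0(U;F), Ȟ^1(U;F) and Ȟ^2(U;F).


nonempty overlaps:
  U12={i} U14={f} U15={a} U16={g} U23={b} U34={c} U56={h}
C dims 6,7; δ0: rk_F3 5
degree 0: 6−5−0 = 1 → Ȟ^0 ≅ Z/3
degree 1: 7−0−5 = 2 → Ȟ^1 ≅ Z/3 ⊕ Z/3
degree 2: 0−0−0 = 0 → Ȟ^2 ≅ 0

Ȟ^0 ≅ Z/3,  Ȟ^1 ≅ Z/3 ⊕ Z/3,  Ȟ^2 ≅ 0


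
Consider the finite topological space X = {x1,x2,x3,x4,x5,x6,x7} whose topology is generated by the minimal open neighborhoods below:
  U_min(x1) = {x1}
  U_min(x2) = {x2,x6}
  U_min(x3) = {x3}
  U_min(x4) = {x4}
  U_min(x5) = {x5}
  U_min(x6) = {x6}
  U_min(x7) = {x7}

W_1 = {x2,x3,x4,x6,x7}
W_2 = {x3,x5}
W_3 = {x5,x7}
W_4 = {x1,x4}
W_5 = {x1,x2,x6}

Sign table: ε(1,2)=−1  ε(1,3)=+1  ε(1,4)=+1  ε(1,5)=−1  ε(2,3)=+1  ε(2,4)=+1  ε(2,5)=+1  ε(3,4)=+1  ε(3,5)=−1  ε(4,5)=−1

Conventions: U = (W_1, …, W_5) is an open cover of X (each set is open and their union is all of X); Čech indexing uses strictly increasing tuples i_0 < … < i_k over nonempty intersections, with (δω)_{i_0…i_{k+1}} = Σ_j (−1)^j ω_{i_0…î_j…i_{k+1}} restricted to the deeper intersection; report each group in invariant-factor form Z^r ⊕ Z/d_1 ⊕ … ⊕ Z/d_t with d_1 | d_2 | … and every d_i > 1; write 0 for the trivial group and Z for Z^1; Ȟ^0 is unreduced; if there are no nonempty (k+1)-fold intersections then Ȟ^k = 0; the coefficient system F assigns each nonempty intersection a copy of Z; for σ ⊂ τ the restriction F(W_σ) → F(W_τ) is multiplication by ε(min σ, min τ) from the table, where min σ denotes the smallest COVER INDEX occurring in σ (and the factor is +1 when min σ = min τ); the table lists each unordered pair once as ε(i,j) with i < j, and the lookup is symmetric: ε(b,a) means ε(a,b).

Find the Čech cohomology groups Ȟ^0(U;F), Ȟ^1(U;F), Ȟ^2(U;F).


nerve of the cover:
  W12={x3} W13={x7} W14={x4} W15={x2,x6} W23={x5} W45={x1}
C dims 5,6; δ0: rk 5, SNF 1^4·2
Ȟ^0 = (5 − 5) − 0 = 0, so Ȟ^0 ≅ 0
Ȟ^1 = (6 − 0) − 5 = 1 plus torsion [2], so Ȟ^1 ≅ Z ⊕ Z/2
Ȟ^2 = (0 − 0) − 0 = 0, so Ȟ^2 ≅ 0

Ȟ^0(U;F) ≅ 0, Ȟ^1(U;F) ≅ Z ⊕ Z/2, Ȟ^2(U;F) ≅ 0


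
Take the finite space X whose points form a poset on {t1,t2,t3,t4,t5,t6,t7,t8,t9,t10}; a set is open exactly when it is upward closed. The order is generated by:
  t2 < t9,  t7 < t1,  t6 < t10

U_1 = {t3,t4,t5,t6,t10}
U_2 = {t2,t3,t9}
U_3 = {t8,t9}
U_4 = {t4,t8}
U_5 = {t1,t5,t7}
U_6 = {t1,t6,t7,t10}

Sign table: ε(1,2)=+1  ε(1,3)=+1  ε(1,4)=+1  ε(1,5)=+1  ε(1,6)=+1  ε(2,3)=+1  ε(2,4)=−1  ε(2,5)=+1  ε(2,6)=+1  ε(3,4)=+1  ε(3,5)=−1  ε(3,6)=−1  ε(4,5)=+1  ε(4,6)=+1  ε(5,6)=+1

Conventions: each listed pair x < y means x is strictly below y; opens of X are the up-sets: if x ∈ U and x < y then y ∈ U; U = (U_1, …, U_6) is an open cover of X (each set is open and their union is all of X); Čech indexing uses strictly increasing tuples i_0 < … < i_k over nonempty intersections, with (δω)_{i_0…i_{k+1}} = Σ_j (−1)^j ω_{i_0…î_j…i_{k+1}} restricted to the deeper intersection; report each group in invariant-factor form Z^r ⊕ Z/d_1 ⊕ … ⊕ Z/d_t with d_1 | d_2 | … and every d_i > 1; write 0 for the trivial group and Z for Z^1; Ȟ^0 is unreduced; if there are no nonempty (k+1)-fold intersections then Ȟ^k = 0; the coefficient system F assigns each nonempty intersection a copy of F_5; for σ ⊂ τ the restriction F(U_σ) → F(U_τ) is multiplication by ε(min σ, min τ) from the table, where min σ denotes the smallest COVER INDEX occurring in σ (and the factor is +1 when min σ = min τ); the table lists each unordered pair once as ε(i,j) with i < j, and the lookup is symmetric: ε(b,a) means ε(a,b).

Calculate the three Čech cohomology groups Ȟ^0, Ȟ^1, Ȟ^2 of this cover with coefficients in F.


Ȟ^0 ≅ Z/5, Ȟ^1 ≅ Z/5 ⊕ Z/5 and Ȟ^2 ≅ 0

nonempty intersections:
  U12={t3} U14={t4} U15={t5} U16={t6,t10} U23={t9} U34={t8} U56={t1,t7}
C dims 6,7; δ0: rk_F5 5
Ȟ^0: (6−5)−0=1 ⇒ Z/5
Ȟ^1: (7−0)−5=2 ⇒ Z/5 ⊕ Z/5
Ȟ^2: (0−0)−0=0 ⇒ 0


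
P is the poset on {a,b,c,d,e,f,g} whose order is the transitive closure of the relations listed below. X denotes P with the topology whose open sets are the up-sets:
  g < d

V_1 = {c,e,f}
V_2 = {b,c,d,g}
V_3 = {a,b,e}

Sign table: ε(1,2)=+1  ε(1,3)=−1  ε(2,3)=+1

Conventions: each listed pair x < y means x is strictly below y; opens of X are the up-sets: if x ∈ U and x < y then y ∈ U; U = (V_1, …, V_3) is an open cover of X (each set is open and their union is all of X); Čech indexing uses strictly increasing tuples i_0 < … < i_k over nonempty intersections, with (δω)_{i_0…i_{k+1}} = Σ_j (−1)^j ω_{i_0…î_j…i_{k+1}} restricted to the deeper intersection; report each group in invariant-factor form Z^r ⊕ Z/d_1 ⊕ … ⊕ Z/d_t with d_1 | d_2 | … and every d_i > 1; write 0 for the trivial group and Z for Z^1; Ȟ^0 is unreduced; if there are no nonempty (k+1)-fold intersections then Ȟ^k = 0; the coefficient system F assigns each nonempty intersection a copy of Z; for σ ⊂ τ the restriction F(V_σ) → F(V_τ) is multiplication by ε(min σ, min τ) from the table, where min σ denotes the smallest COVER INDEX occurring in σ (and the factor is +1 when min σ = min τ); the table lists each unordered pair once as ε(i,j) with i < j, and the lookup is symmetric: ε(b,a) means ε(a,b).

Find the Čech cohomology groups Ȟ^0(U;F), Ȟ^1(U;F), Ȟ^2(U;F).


nerve simplices:
  V12={c} V13={e} V23={b}
C dims 3,3; δ0: rk 3, SNF 1^2·2
degree 0: 3−3−0 = 0 → Ȟ^0 ≅ 0
degree 1: 3−0−3 = 0 plus torsion [2] → Ȟ^1 ≅ Z/2
degree 2: 0−0−0 = 0 → Ȟ^2 ≅ 0

Ȟ^0 ≅ 0,  Ȟ^1 ≅ Z/2,  Ȟ^2 ≅ 0


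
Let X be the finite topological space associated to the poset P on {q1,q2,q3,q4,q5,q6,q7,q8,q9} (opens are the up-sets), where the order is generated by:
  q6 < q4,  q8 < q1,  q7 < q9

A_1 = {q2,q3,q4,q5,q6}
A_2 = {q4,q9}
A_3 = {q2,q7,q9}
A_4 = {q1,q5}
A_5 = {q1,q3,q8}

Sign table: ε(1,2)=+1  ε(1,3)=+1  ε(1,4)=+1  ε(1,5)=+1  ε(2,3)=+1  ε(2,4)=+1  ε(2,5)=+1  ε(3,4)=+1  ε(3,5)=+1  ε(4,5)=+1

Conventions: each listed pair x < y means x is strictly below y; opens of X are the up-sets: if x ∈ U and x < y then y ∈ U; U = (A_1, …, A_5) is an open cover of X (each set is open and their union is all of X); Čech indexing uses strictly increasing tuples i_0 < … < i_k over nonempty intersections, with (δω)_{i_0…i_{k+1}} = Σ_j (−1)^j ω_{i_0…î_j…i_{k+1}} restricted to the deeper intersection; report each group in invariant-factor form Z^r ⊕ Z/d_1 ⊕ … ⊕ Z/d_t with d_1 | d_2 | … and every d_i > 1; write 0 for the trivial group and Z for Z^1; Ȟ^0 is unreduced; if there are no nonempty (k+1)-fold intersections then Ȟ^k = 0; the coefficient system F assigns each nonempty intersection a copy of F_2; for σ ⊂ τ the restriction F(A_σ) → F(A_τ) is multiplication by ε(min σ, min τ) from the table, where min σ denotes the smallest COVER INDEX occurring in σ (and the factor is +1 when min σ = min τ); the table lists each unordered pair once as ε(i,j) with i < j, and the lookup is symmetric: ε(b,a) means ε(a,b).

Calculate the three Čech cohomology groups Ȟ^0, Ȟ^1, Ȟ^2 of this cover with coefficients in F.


nerve of the cover:
  A12={q4} A13={q2} A14={q5} A15={q3} A23={q9} A45={q1}
C dims 5,6; δ0: rk_F2 4
Ȟ^0 = (5 − 4) − 0 = 1, so Ȟ^0 ≅ Z/2
Ȟ^1 = (6 − 0) − 4 = 2, so Ȟ^1 ≅ Z/2 ⊕ Z/2
Ȟ^2 = (0 − 0) − 0 = 0, so Ȟ^2 ≅ 0

Ȟ^0 ≅ Z/2, Ȟ^1 ≅ Z/2 ⊕ Z/2 and Ȟ^2 ≅ 0


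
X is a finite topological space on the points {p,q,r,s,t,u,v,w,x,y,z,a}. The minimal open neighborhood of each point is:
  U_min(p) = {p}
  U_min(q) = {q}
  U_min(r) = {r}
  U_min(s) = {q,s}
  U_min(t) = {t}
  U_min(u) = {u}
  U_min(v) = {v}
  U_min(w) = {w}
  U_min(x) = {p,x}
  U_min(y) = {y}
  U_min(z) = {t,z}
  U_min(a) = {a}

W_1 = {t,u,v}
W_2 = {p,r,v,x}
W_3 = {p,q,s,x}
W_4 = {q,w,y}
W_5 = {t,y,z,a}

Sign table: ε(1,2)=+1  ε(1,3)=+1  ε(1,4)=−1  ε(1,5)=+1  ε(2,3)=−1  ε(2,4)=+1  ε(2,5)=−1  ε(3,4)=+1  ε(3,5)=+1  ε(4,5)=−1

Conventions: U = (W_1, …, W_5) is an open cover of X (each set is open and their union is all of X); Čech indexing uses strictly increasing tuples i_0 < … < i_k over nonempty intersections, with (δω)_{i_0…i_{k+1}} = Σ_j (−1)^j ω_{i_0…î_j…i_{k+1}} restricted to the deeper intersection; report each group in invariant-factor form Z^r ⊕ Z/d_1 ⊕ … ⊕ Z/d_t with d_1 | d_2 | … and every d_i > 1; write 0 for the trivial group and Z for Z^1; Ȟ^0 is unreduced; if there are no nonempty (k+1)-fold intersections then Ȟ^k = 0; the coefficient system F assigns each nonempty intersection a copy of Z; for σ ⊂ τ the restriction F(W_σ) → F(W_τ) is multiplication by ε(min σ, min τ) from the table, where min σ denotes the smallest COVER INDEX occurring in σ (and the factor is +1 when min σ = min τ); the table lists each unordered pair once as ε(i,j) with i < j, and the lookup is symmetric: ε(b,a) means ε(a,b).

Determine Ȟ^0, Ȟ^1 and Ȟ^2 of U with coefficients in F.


nerve simplices:
  W12={v} W15={t} W23={p,x} W34={q} W45={y}
C dims 5,5; δ0: rk 4, SNF 1^4
degree 0: 5−4−0 = 1 → Ȟ^0 ≅ Z
degree 1: 5−0−4 = 1 → Ȟ^1 ≅ Z
degree 2: 0−0−0 = 0 → Ȟ^2 ≅ 0

Ȟ^0 = Z, Ȟ^1 = Z, Ȟ^2 = 0


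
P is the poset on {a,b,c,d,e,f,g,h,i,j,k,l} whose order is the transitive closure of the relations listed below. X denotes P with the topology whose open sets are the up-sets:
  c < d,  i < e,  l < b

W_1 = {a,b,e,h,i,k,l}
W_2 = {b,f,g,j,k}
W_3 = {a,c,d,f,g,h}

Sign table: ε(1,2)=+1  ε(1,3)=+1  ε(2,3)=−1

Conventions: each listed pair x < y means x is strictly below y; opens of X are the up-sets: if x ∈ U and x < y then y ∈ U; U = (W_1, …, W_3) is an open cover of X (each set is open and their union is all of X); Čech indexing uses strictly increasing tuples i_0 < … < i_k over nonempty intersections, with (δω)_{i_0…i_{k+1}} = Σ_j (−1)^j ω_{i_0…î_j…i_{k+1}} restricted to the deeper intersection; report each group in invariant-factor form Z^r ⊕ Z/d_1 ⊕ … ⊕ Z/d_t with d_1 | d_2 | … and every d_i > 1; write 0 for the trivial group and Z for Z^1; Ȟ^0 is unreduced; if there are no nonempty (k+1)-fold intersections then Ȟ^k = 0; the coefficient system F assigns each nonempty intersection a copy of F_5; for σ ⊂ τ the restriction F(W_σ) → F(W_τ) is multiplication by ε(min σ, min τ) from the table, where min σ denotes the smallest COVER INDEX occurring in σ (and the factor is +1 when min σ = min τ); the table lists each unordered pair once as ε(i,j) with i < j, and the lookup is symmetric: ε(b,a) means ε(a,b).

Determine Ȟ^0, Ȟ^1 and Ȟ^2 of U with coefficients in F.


intersection data:
  W12={b,k} W13={a,h} W23={f,g}
C dims 3,3; δ0: rk_F5 3
Ȟ^0 = (3 − 3) − 0 = 0, so Ȟ^0 ≅ 0
Ȟ^1 = (3 − 0) − 3 = 0, so Ȟ^1 ≅ 0
Ȟ^2 = (0 − 0) − 0 = 0, so Ȟ^2 ≅ 0

Ȟ^0(U;F) ≅ 0; Ȟ^1(U;F) ≅ 0; Ȟ^2(U;F) ≅ 0


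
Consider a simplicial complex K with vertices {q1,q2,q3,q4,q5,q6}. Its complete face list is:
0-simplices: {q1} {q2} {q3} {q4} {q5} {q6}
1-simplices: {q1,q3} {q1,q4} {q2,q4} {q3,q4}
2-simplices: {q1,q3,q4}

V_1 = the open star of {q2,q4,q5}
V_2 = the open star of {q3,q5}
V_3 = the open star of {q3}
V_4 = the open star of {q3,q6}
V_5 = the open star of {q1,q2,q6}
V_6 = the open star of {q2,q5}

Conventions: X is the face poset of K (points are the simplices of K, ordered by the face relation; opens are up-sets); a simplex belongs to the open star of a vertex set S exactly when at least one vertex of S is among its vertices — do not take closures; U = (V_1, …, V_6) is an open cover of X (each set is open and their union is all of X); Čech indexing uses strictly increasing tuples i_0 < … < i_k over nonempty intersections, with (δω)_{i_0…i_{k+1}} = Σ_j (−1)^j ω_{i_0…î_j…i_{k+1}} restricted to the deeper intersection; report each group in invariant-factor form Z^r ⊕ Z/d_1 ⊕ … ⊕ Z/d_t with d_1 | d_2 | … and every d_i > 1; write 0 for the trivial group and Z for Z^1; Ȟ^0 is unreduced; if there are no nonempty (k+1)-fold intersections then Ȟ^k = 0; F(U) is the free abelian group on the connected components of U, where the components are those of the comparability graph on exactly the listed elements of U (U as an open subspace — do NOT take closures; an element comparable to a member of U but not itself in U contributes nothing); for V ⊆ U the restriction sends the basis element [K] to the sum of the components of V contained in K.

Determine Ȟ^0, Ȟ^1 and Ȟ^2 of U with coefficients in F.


nerve of the cover:
  V1={{q2},{q4},{q5},{q1,q4},{q2,q4},{q3,q4},{q1,q3,q4}} V2={{q3},{q5},{q1,q3},{q3,q4},{q1,q3,q4}} V3={{q3},{q1,q3},{q3,q4},{q1,q3,q4}} V4={{q3},{q6},{q1,q3},{q3,q4},{q1,q3,q4}} V5={{q1},{q2},{q6},{q1,q3},{q1,q4},{q2,q4},{q1,q3,q4}} V6={{q2},{q5},{q2,q4}}
  V12={{q5},{q3,q4},{q1,q3,q4}} V13={{q3,q4},{q1,q3,q4}} V14={{q3,q4},{q1,q3,q4}} V15={{q2},{q1,q4},{q2,q4},{q1,q3,q4}} V16={{q2},{q5},{q2,q4}} V23={{q3},{q1,q3},{q3,q4},{q1,q3,q4}} V24={{q3},{q1,q3},{q3,q4},{q1,q3,q4}} V25={{q1,q3},{q1,q3,q4}} V26={{q5}} V34={{q3},{q1,q3},{q3,q4},{q1,q3,q4}} V35={{q1,q3},{q1,q3,q4}} V45={{q6},{q1,q3},{q1,q3,q4}} V56={{q2},{q2,q4}}
  V123={{q3,q4},{q1,q3,q4}} V124={{q3,q4},{q1,q3,q4}} V125={{q1,q3,q4}} V126={{q5}} V134={{q3,q4},{q1,q3,q4}} V135={{q1,q3,q4}} V145={{q1,q3,q4}} V156={{q2},{q2,q4}} V234={{q3},{q1,q3},{q3,q4},{q1,q3,q4}} V235={{q1,q3},{q1,q3,q4}} V245={{q1,q3},{q1,q3,q4}} V345={{q1,q3},{q1,q3,q4}}
  V1234={{q3,q4},{q1,q3,q4}} V1235={{q1,q3,q4}} V1245={{q1,q3,q4}} V1345={{q1,q3,q4}} V2345={{q1,q3},{q1,q3,q4}}
  V12345={{q1,q3,q4}}
components per intersection:
  V1: {{q2},{q4},{q1,q4},{q2,q4},{q3,q4},{q1,q3,q4}} {{q5}}
  V2: {{q3},{q1,q3},{q3,q4},{q1,q3,q4}} {{q5}}
  V3: {{q3},{q1,q3},{q3,q4},{q1,q3,q4}}
  V4: {{q3},{q1,q3},{q3,q4},{q1,q3,q4}} {{q6}}
  V5: {{q1},{q1,q3},{q1,q4},{q1,q3,q4}} {{q2},{q2,q4}} {{q6}}
  V6: {{q2},{q2,q4}} {{q5}}
  V12: {{q5}} {{q3,q4},{q1,q3,q4}}
  V13: {{q3,q4},{q1,q3,q4}}
  V14: {{q3,q4},{q1,q3,q4}}
  V15: {{q2},{q2,q4}} {{q1,q4},{q1,q3,q4}}
  V16: {{q2},{q2,q4}} {{q5}}
  V23: {{q3},{q1,q3},{q3,q4},{q1,q3,q4}}
  V24: {{q3},{q1,q3},{q3,q4},{q1,q3,q4}}
  V25: {{q1,q3},{q1,q3,q4}}
  V26: {{q5}}
  V34: {{q3},{q1,q3},{q3,q4},{q1,q3,q4}}
  V35: {{q1,q3},{q1,q3,q4}}
  V45: {{q6}} {{q1,q3},{q1,q3,q4}}
  V56: {{q2},{q2,q4}}
  V123: {{q3,q4},{q1,q3,q4}}
  V124: {{q3,q4},{q1,q3,q4}}
  V125: {{q1,q3,q4}}
  V126: {{q5}}
  V134: {{q3,q4},{q1,q3,q4}}
  V135: {{q1,q3,q4}}
  V145: {{q1,q3,q4}}
  V156: {{q2},{q2,q4}}
  V234: {{q3},{q1,q3},{q3,q4},{q1,q3,q4}}
  V235: {{q1,q3},{q1,q3,q4}}
  V245: {{q1,q3},{q1,q3,q4}}
  V345: {{q1,q3},{q1,q3,q4}}
  V1234: {{q3,q4},{q1,q3,q4}}
  V1235: {{q1,q3,q4}}
  V1245: {{q1,q3,q4}}
  V1345: {{q1,q3,q4}}
  V2345: {{q1,q3},{q1,q3,q4}}
  V12345: {{q1,q3,q4}}
C dims 12,17,12,5; δ0: rk 9, SNF 1^9; δ1: rk 8, SNF 1^8; δ2: rk 4, SNF 1^4
Ȟ^0 = (12 − 9) − 0 = 3, so Ȟ^0 ≅ Z^3
Ȟ^1 = (17 − 8) − 9 = 0, so Ȟ^1 ≅ 0
Ȟ^2 = (12 − 4) − 8 = 0, so Ȟ^2 ≅ 0

Ȟ^0 ≅ Z^3, Ȟ^1 ≅ 0, Ȟ^2 ≅ 0


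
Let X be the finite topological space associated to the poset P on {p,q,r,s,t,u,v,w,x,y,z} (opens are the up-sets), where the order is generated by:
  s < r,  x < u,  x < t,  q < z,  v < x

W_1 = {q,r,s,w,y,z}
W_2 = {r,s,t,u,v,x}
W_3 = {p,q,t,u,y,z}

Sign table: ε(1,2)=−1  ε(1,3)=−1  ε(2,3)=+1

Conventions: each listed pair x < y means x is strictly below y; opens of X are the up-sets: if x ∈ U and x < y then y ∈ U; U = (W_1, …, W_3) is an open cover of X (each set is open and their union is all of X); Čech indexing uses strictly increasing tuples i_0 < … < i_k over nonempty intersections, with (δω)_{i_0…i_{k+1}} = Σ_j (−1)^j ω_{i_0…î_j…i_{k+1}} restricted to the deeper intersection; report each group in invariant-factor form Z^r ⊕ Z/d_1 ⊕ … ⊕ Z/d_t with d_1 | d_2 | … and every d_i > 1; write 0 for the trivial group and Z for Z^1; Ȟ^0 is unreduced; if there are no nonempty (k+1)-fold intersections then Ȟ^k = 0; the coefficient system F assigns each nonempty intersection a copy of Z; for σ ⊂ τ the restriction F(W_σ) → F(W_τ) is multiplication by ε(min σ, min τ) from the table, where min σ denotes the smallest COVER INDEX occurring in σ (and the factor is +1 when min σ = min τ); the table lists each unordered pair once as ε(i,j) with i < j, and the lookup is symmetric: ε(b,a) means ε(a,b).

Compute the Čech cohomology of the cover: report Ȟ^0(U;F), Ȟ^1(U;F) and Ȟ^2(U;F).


cover nerve:
  W12={r,s} W13={q,y,z} W23={t,u}
C dims 3,3; δ0: rk 2, SNF 1^2
Ȟ^0: (3−2)−0=1 ⇒ Z
Ȟ^1: (3−0)−2=1 ⇒ Z
Ȟ^2: (0−0)−0=0 ⇒ 0

Ȟ^0 = Z, Ȟ^1 = Z, Ȟ^2 = 0


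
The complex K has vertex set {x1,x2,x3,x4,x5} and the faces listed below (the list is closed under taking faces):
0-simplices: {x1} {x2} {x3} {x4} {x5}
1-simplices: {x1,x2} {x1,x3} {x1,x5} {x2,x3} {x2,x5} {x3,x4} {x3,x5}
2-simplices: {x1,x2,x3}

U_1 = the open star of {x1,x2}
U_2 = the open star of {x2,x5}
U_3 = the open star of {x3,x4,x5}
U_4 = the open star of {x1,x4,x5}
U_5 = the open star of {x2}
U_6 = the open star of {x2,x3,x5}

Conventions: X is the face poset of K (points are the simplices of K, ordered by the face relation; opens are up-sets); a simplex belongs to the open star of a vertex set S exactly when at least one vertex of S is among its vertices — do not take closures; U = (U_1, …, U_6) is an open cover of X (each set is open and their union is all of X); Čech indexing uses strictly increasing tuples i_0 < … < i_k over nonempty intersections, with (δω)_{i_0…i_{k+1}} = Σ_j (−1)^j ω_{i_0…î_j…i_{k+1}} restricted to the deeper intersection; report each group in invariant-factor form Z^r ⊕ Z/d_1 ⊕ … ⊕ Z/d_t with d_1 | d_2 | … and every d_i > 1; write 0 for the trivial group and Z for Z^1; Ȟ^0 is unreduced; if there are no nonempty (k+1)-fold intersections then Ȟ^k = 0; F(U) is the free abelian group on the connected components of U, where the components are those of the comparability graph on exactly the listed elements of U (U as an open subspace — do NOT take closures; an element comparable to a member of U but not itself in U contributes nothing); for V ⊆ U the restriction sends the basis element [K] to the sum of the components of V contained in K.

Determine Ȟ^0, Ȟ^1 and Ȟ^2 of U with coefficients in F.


nonempty overlaps:
  U1={{x1},{x2},{x1,x2},{x1,x3},{x1,x5},{x2,x3},{x2,x5},{x1,x2,x3}} U2={{x2},{x5},{x1,x2},{x1,x5},{x2,x3},{x2,x5},{x3,x5},{x1,x2,x3}} U3={{x3},{x4},{x5},{x1,x3},{x1,x5},{x2,x3},{x2,x5},{x3,x4},{x3,x5},{x1,x2,x3}} U4={{x1},{x4},{x5},{x1,x2},{x1,x3},{x1,x5},{x2,x5},{x3,x4},{x3,x5},{x1,x2,x3}} U5={{x2},{x1,x2},{x2,x3},{x2,x5},{x1,x2,x3}} U6={{x2},{x3},{x5},{x1,x2},{x1,x3},{x1,x5},{x2,x3},{x2,x5},{x3,x4},{x3,x5},{x1,x2,x3}}
  U12={{x2},{x1,x2},{x1,x5},{x2,x3},{x2,x5},{x1,x2,x3}} U13={{x1,x3},{x1,x5},{x2,x3},{x2,x5},{x1,x2,x3}} U14={{x1},{x1,x2},{x1,x3},{x1,x5},{x2,x5},{x1,x2,x3}} U15={{x2},{x1,x2},{x2,x3},{x2,x5},{x1,x2,x3}} U16={{x2},{x1,x2},{x1,x3},{x1,x5},{x2,x3},{x2,x5},{x1,x2,x3}} U23={{x5},{x1,x5},{x2,x3},{x2,x5},{x3,x5},{x1,x2,x3}} U24={{x5},{x1,x2},{x1,x5},{x2,x5},{x3,x5},{x1,x2,x3}} U25={{x2},{x1,x2},{x2,x3},{x2,x5},{x1,x2,x3}} U26={{x2},{x5},{x1,x2},{x1,x5},{x2,x3},{x2,x5},{x3,x5},{x1,x2,x3}} U34={{x4},{x5},{x1,x3},{x1,x5},{x2,x5},{x3,x4},{x3,x5},{x1,x2,x3}} U35={{x2,x3},{x2,x5},{x1,x2,x3}} U36={{x3},{x5},{x1,x3},{x1,x5},{x2,x3},{x2,x5},{x3,x4},{x3,x5},{x1,x2,x3}} U45={{x1,x2},{x2,x5},{x1,x2,x3}} U46={{x5},{x1,x2},{x1,x3},{x1,x5},{x2,x5},{x3,x4},{x3,x5},{x1,x2,x3}} U56={{x2},{x1,x2},{x2,x3},{x2,x5},{x1,x2,x3}}
  U123={{x1,x5},{x2,x3},{x2,x5},{x1,x2,x3}} U124={{x1,x2},{x1,x5},{x2,x5},{x1,x2,x3}} U125={{x2},{x1,x2},{x2,x3},{x2,x5},{x1,x2,x3}} U126={{x2},{x1,x2},{x1,x5},{x2,x3},{x2,x5},{x1,x2,x3}} U134={{x1,x3},{x1,x5},{x2,x5},{x1,x2,x3}} U135={{x2,x3},{x2,x5},{x1,x2,x3}} U136={{x1,x3},{x1,x5},{x2,x3},{x2,x5},{x1,x2,x3}} U145={{x1,x2},{x2,x5},{x1,x2,x3}} U146={{x1,x2},{x1,x3},{x1,x5},{x2,x5},{x1,x2,x3}} U156={{x2},{x1,x2},{x2,x3},{x2,x5},{x1,x2,x3}} U234={{x5},{x1,x5},{x2,x5},{x3,x5},{x1,x2,x3}} U235={{x2,x3},{x2,x5},{x1,x2,x3}} U236={{x5},{x1,x5},{x2,x3},{x2,x5},{x3,x5},{x1,x2,x3}} U245={{x1,x2},{x2,x5},{x1,x2,x3}} U246={{x5},{x1,x2},{x1,x5},{x2,x5},{x3,x5},{x1,x2,x3}} U256={{x2},{x1,x2},{x2,x3},{x2,x5},{x1,x2,x3}} U345={{x2,x5},{x1,x2,x3}} U346={{x5},{x1,x3},{x1,x5},{x2,x5},{x3,x4},{x3,x5},{x1,x2,x3}} U356={{x2,x3},{x2,x5},{x1,x2,x3}} U456={{x1,x2},{x2,x5},{x1,x2,x3}}
  U1234={{x1,x5},{x2,x5},{x1,x2,x3}} U1235={{x2,x3},{x2,x5},{x1,x2,x3}} U1236={{x1,x5},{x2,x3},{x2,x5},{x1,x2,x3}} U1245={{x1,x2},{x2,x5},{x1,x2,x3}} U1246={{x1,x2},{x1,x5},{x2,x5},{x1,x2,x3}} U1256={{x2},{x1,x2},{x2,x3},{x2,x5},{x1,x2,x3}} U1345={{x2,x5},{x1,x2,x3}} U1346={{x1,x3},{x1,x5},{x2,x5},{x1,x2,x3}} U1356={{x2,x3},{x2,x5},{x1,x2,x3}} U1456={{x1,x2},{x2,x5},{x1,x2,x3}} U2345={{x2,x5},{x1,x2,x3}} U2346={{x5},{x1,x5},{x2,x5},{x3,x5},{x1,x2,x3}} U2356={{x2,x3},{x2,x5},{x1,x2,x3}} U2456={{x1,x2},{x2,x5},{x1,x2,x3}} U3456={{x2,x5},{x1,x2,x3}}
  U12345={{x2,x5},{x1,x2,x3}} U12346={{x1,x5},{x2,x5},{x1,x2,x3}} U12356={{x2,x3},{x2,x5},{x1,x2,x3}} U12456={{x1,x2},{x2,x5},{x1,x2,x3}} U13456={{x2,x5},{x1,x2,x3}} U23456={{x2,x5},{x1,x2,x3}}
  U123456={{x2,x5},{x1,x2,x3}}
components per intersection:
  U1: {{x1},{x2},{x1,x2},{x1,x3},{x1,x5},{x2,x3},{x2,x5},{x1,x2,x3}}
  U2: {{x2},{x5},{x1,x2},{x1,x5},{x2,x3},{x2,x5},{x3,x5},{x1,x2,x3}}
  U3: {{x3},{x4},{x5},{x1,x3},{x1,x5},{x2,x3},{x2,x5},{x3,x4},{x3,x5},{x1,x2,x3}}
  U4: {{x1},{x5},{x1,x2},{x1,x3},{x1,x5},{x2,x5},{x3,x5},{x1,x2,x3}} {{x4},{x3,x4}}
  U5: {{x2},{x1,x2},{x2,x3},{x2,x5},{x1,x2,x3}}
  U6: {{x2},{x3},{x5},{x1,x2},{x1,x3},{x1,x5},{x2,x3},{x2,x5},{x3,x4},{x3,x5},{x1,x2,x3}}
  U12: {{x2},{x1,x2},{x2,x3},{x2,x5},{x1,x2,x3}} {{x1,x5}}
  U13: {{x1,x3},{x2,x3},{x1,x2,x3}} {{x1,x5}} {{x2,x5}}
  U14: {{x1},{x1,x2},{x1,x3},{x1,x5},{x1,x2,x3}} {{x2,x5}}
  U15: {{x2},{x1,x2},{x2,x3},{x2,x5},{x1,x2,x3}}
  U16: {{x2},{x1,x2},{x1,x3},{x2,x3},{x2,x5},{x1,x2,x3}} {{x1,x5}}
  U23: {{x5},{x1,x5},{x2,x5},{x3,x5}} {{x2,x3},{x1,x2,x3}}
  U24: {{x5},{x1,x5},{x2,x5},{x3,x5}} {{x1,x2},{x1,x2,x3}}
  U25: {{x2},{x1,x2},{x2,x3},{x2,x5},{x1,x2,x3}}
  U26: {{x2},{x5},{x1,x2},{x1,x5},{x2,x3},{x2,x5},{x3,x5},{x1,x2,x3}}
  U34: {{x4},{x3,x4}} {{x5},{x1,x5},{x2,x5},{x3,x5}} {{x1,x3},{x1,x2,x3}}
  U35: {{x2,x3},{x1,x2,x3}} {{x2,x5}}
  U36: {{x3},{x5},{x1,x3},{x1,x5},{x2,x3},{x2,x5},{x3,x4},{x3,x5},{x1,x2,x3}}
  U45: {{x1,x2},{x1,x2,x3}} {{x2,x5}}
  U46: {{x5},{x1,x5},{x2,x5},{x3,x5}} {{x1,x2},{x1,x3},{x1,x2,x3}} {{x3,x4}}
  U56: {{x2},{x1,x2},{x2,x3},{x2,x5},{x1,x2,x3}}
  U123: {{x1,x5}} {{x2,x3},{x1,x2,x3}} {{x2,x5}}
  U124: {{x1,x2},{x1,x2,x3}} {{x1,x5}} {{x2,x5}}
  U125: {{x2},{x1,x2},{x2,x3},{x2,x5},{x1,x2,x3}}
  U126: {{x2},{x1,x2},{x2,x3},{x2,x5},{x1,x2,x3}} {{x1,x5}}
  U134: {{x1,x3},{x1,x2,x3}} {{x1,x5}} {{x2,x5}}
  U135: {{x2,x3},{x1,x2,x3}} {{x2,x5}}
  U136: {{x1,x3},{x2,x3},{x1,x2,x3}} {{x1,x5}} {{x2,x5}}
  U145: {{x1,x2},{x1,x2,x3}} {{x2,x5}}
  U146: {{x1,x2},{x1,x3},{x1,x2,x3}} {{x1,x5}} {{x2,x5}}
  U156: {{x2},{x1,x2},{x2,x3},{x2,x5},{x1,x2,x3}}
  U234: {{x5},{x1,x5},{x2,x5},{x3,x5}} {{x1,x2,x3}}
  U235: {{x2,x3},{x1,x2,x3}} {{x2,x5}}
  U236: {{x5},{x1,x5},{x2,x5},{x3,x5}} {{x2,x3},{x1,x2,x3}}
  U245: {{x1,x2},{x1,x2,x3}} {{x2,x5}}
  U246: {{x5},{x1,x5},{x2,x5},{x3,x5}} {{x1,x2},{x1,x2,x3}}
  U256: {{x2},{x1,x2},{x2,x3},{x2,x5},{x1,x2,x3}}
  U345: {{x2,x5}} {{x1,x2,x3}}
  U346: {{x5},{x1,x5},{x2,x5},{x3,x5}} {{x1,x3},{x1,x2,x3}} {{x3,x4}}
  U356: {{x2,x3},{x1,x2,x3}} {{x2,x5}}
  U456: {{x1,x2},{x1,x2,x3}} {{x2,x5}}
  U1234: {{x1,x5}} {{x2,x5}} {{x1,x2,x3}}
  U1235: {{x2,x3},{x1,x2,x3}} {{x2,x5}}
  U1236: {{x1,x5}} {{x2,x3},{x1,x2,x3}} {{x2,x5}}
  U1245: {{x1,x2},{x1,x2,x3}} {{x2,x5}}
  U1246: {{x1,x2},{x1,x2,x3}} {{x1,x5}} {{x2,x5}}
  U1256: {{x2},{x1,x2},{x2,x3},{x2,x5},{x1,x2,x3}}
  U1345: {{x2,x5}} {{x1,x2,x3}}
  U1346: {{x1,x3},{x1,x2,x3}} {{x1,x5}} {{x2,x5}}
  U1356: {{x2,x3},{x1,x2,x3}} {{x2,x5}}
  U1456: {{x1,x2},{x1,x2,x3}} {{x2,x5}}
  U2345: {{x2,x5}} {{x1,x2,x3}}
  U2346: {{x5},{x1,x5},{x2,x5},{x3,x5}} {{x1,x2,x3}}
  U2356: {{x2,x3},{x1,x2,x3}} {{x2,x5}}
  U2456: {{x1,x2},{x1,x2,x3}} {{x2,x5}}
  U3456: {{x2,x5}} {{x1,x2,x3}}
  U12345: {{x2,x5}} {{x1,x2,x3}}
  U12346: {{x1,x5}} {{x2,x5}} {{x1,x2,x3}}
  U12356: {{x2,x3},{x1,x2,x3}} {{x2,x5}}
  U12456: {{x1,x2},{x1,x2,x3}} {{x2,x5}}
  U13456: {{x2,x5}} {{x1,x2,x3}}
  U23456: {{x2,x5}} {{x1,x2,x3}}
  U123456: {{x2,x5}} {{x1,x2,x3}}
C dims 7,28,43,33; δ0: rk 6, SNF 1^6; δ1: rk 21, SNF 1^21; δ2: rk 22, SNF 1^22
degree 0: 7−6−0 = 1 → Ȟ^0 ≅ Z
degree 1: 28−21−6 = 1 → Ȟ^1 ≅ Z
degree 2: 43−22−21 = 0 → Ȟ^2 ≅ 0

Ȟ^0 = Z; Ȟ^1 = Z; Ȟ^2 = 0


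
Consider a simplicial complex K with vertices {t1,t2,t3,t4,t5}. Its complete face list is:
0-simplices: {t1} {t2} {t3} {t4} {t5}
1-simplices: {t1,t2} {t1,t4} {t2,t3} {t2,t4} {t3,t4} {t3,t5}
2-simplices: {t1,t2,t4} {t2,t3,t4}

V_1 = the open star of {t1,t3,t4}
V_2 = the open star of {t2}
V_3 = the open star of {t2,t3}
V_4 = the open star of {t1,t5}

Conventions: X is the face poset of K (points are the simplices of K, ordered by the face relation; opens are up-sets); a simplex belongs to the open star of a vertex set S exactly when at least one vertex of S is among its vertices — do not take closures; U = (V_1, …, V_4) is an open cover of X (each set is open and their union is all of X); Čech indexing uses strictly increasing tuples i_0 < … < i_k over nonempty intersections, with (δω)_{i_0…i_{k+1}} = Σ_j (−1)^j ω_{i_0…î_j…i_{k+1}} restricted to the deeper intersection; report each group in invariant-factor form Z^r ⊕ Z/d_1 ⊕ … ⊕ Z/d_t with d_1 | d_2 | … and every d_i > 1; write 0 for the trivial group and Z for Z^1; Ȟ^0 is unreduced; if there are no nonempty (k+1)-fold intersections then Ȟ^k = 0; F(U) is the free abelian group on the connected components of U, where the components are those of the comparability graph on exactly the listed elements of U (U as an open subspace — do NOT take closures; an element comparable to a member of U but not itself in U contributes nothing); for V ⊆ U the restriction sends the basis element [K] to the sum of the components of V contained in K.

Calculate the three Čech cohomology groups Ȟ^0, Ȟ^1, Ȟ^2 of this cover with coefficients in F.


nonempty intersections:
  V1={{t1},{t3},{t4},{t1,t2},{t1,t4},{t2,t3},{t2,t4},{t3,t4},{t3,t5},{t1,t2,t4},{t2,t3,t4}} V2={{t2},{t1,t2},{t2,t3},{t2,t4},{t1,t2,t4},{t2,t3,t4}} V3={{t2},{t3},{t1,t2},{t2,t3},{t2,t4},{t3,t4},{t3,t5},{t1,t2,t4},{t2,t3,t4}} V4={{t1},{t5},{t1,t2},{t1,t4},{t3,t5},{t1,t2,t4}}
  V12={{t1,t2},{t2,t3},{t2,t4},{t1,t2,t4},{t2,t3,t4}} V13={{t3},{t1,t2},{t2,t3},{t2,t4},{t3,t4},{t3,t5},{t1,t2,t4},{t2,t3,t4}} V14={{t1},{t1,t2},{t1,t4},{t3,t5},{t1,t2,t4}} V23={{t2},{t1,t2},{t2,t3},{t2,t4},{t1,t2,t4},{t2,t3,t4}} V24={{t1,t2},{t1,t2,t4}} V34={{t1,t2},{t3,t5},{t1,t2,t4}}
  V123={{t1,t2},{t2,t3},{t2,t4},{t1,t2,t4},{t2,t3,t4}} V124={{t1,t2},{t1,t2,t4}} V134={{t1,t2},{t3,t5},{t1,t2,t4}} V234={{t1,t2},{t1,t2,t4}}
  V1234={{t1,t2},{t1,t2,t4}}
components per intersection:
  V1: {{t1},{t3},{t4},{t1,t2},{t1,t4},{t2,t3},{t2,t4},{t3,t4},{t3,t5},{t1,t2,t4},{t2,t3,t4}}
  V2: {{t2},{t1,t2},{t2,t3},{t2,t4},{t1,t2,t4},{t2,t3,t4}}
  V3: {{t2},{t3},{t1,t2},{t2,t3},{t2,t4},{t3,t4},{t3,t5},{t1,t2,t4},{t2,t3,t4}}
  V4: {{t1},{t1,t2},{t1,t4},{t1,t2,t4}} {{t5},{t3,t5}}
  V12: {{t1,t2},{t2,t3},{t2,t4},{t1,t2,t4},{t2,t3,t4}}
  V13: {{t3},{t1,t2},{t2,t3},{t2,t4},{t3,t4},{t3,t5},{t1,t2,t4},{t2,t3,t4}}
  V14: {{t1},{t1,t2},{t1,t4},{t1,t2,t4}} {{t3,t5}}
  V23: {{t2},{t1,t2},{t2,t3},{t2,t4},{t1,t2,t4},{t2,t3,t4}}
  V24: {{t1,t2},{t1,t2,t4}}
  V34: {{t1,t2},{t1,t2,t4}} {{t3,t5}}
  V123: {{t1,t2},{t2,t3},{t2,t4},{t1,t2,t4},{t2,t3,t4}}
  V124: {{t1,t2},{t1,t2,t4}}
  V134: {{t1,t2},{t1,t2,t4}} {{t3,t5}}
  V234: {{t1,t2},{t1,t2,t4}}
  V1234: {{t1,t2},{t1,t2,t4}}
C dims 5,8,5,1; δ0: rk 4, SNF 1^4; δ1: rk 4, SNF 1^4; δ2: rk 1, SNF 1^1
Ȟ^0: (5−4)−0=1 ⇒ Z
Ȟ^1: (8−4)−4=0 ⇒ 0
Ȟ^2: (5−1)−4=0 ⇒ 0

Ȟ^0 ≅ Z, Ȟ^1 ≅ 0 and Ȟ^2 ≅ 0


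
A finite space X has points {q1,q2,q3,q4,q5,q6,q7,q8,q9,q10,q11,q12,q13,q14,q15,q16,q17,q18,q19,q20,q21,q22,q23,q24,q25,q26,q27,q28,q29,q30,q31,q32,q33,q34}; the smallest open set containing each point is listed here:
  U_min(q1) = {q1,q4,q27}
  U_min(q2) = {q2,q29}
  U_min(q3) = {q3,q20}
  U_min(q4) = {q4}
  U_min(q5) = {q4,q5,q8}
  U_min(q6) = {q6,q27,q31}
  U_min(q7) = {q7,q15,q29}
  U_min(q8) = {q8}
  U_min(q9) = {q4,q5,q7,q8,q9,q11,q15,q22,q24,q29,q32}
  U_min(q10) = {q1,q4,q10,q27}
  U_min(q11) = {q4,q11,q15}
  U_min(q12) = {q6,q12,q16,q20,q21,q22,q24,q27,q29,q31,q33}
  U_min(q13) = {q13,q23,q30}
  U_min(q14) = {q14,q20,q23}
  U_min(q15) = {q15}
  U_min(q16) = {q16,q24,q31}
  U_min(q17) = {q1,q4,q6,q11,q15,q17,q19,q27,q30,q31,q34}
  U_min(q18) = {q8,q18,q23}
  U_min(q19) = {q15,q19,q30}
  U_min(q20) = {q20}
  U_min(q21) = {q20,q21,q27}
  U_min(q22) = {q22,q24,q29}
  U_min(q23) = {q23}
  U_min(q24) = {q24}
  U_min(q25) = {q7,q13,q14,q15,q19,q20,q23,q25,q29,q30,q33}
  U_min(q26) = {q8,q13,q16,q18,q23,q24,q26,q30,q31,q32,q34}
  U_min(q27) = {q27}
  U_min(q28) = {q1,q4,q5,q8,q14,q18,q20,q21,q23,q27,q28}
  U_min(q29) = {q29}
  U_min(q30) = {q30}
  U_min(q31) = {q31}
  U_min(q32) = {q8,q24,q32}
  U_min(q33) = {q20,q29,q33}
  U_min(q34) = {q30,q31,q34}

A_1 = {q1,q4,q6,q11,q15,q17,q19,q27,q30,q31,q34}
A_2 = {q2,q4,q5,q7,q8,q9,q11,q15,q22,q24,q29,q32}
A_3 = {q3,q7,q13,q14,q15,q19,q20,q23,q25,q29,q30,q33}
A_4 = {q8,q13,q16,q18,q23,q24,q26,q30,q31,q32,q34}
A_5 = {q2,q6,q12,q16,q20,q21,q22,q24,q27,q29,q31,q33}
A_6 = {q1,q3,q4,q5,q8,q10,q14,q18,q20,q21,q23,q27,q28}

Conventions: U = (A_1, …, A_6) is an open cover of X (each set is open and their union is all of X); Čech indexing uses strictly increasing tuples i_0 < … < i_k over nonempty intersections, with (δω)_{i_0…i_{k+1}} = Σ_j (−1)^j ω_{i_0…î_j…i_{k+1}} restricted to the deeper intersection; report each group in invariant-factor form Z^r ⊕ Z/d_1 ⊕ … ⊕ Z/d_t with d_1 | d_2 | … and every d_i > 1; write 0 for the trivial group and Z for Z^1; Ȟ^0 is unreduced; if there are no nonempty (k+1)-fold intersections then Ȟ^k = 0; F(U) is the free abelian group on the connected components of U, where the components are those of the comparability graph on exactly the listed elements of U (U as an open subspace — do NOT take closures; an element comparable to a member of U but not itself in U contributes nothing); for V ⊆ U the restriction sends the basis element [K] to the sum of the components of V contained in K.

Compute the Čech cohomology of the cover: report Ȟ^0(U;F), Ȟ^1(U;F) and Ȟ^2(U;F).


nonempty overlaps:
  A12={q4,q11,q15} A13={q15,q19,q30} A14={q30,q31,q34} A15={q6,q27,q31} A16={q1,q4,q27} A23={q7,q15,q29} A24={q8,q24,q32} A25={q2,q22,q24,q29} A26={q4,q5,q8} A34={q13,q23,q30} A35={q20,q29,q33} A36={q3,q14,q20,q23} A45={q16,q24,q31} A46={q8,q18,q23} A56={q20,q21,q27}
  A123={q15} A126={q4} A134={q30} A145={q31} A156={q27} A235={q29} A245={q24} A246={q8} A346={q23} A356={q20}
components per intersection:
  A1: {q1,q4,q6,q11,q15,q17,q19,q27,q30,q31,q34}
  A2: {q2,q4,q5,q7,q8,q9,q11,q15,q22,q24,q29,q32}
  A3: {q3,q7,q13,q14,q15,q19,q20,q23,q25,q29,q30,q33}
  A4: {q8,q13,q16,q18,q23,q24,q26,q30,q31,q32,q34}
  A5: {q2,q6,q12,q16,q20,q21,q22,q24,q27,q29,q31,q33}
  A6: {q1,q3,q4,q5,q8,q10,q14,q18,q20,q21,q23,q27,q28}
  A12: {q4,q11,q15}
  A13: {q15,q19,q30}
  A14: {q30,q31,q34}
  A15: {q6,q27,q31}
  A16: {q1,q4,q27}
  A23: {q7,q15,q29}
  A24: {q8,q24,q32}
  A25: {q2,q22,q24,q29}
  A26: {q4,q5,q8}
  A34: {q13,q23,q30}
  A35: {q20,q29,q33}
  A36: {q3,q14,q20,q23}
  A45: {q16,q24,q31}
  A46: {q8,q18,q23}
  A56: {q20,q21,q27}
  A123: {q15}
  A126: {q4}
  A134: {q30}
  A145: {q31}
  A156: {q27}
  A235: {q29}
  A245: {q24}
  A246: {q8}
  A346: {q23}
  A356: {q20}
C dims 6,15,10; δ0: rk 5, SNF 1^5; δ1: rk 10, SNF 1^9·2
degree 0: 6−5−0 = 1 → Ȟ^0 ≅ Z
degree 1: 15−10−5 = 0 → Ȟ^1 ≅ 0
degree 2: 10−0−10 = 0 plus torsion [2] → Ȟ^2 ≅ Z/2

Ȟ^0 ≅ Z; Ȟ^1 ≅ 0; Ȟ^2 ≅ Z/2
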